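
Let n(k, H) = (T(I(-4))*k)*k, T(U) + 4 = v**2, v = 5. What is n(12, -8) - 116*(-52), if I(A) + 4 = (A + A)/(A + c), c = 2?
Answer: 9056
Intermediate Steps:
I(A) = -4 + 2*A/(2 + A) (I(A) = -4 + (A + A)/(A + 2) = -4 + (2*A)/(2 + A) = -4 + 2*A/(2 + A))
T(U) = 21 (T(U) = -4 + 5**2 = -4 + 25 = 21)
n(k, H) = 21*k**2 (n(k, H) = (21*k)*k = 21*k**2)
n(12, -8) - 116*(-52) = 21*12**2 - 116*(-52) = 21*144 + 6032 = 3024 + 6032 = 9056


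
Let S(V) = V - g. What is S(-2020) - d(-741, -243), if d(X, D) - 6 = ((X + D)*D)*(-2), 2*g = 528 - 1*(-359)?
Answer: 951509/2 ≈ 4.7575e+5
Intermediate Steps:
g = 887/2 (g = (528 - 1*(-359))/2 = (528 + 359)/2 = (½)*887 = 887/2 ≈ 443.50)
d(X, D) = 6 - 2*D*(D + X) (d(X, D) = 6 + ((X + D)*D)*(-2) = 6 + ((D + X)*D)*(-2) = 6 + (D*(D + X))*(-2) = 6 - 2*D*(D + X))
S(V) = -887/2 + V (S(V) = V - 1*887/2 = V - 887/2 = -887/2 + V)
S(-2020) - d(-741, -243) = (-887/2 - 2020) - (6 - 2*(-243)² - 2*(-243)*(-741)) = -4927/2 - (6 - 2*59049 - 360126) = -4927/2 - (6 - 118098 - 360126) = -4927/2 - 1*(-478218) = -4927/2 + 478218 = 951509/2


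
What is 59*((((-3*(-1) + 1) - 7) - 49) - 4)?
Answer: -3304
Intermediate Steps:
59*((((-3*(-1) + 1) - 7) - 49) - 4) = 59*((((3 + 1) - 7) - 49) - 4) = 59*(((4 - 7) - 49) - 4) = 59*((-3 - 49) - 4) = 59*(-52 - 4) = 59*(-56) = -3304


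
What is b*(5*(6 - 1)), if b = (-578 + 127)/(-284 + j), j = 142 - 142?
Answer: 11275/284 ≈ 39.701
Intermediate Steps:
j = 0
b = 451/284 (b = (-578 + 127)/(-284 + 0) = -451/(-284) = -451*(-1/284) = 451/284 ≈ 1.5880)
b*(5*(6 - 1)) = 451*(5*(6 - 1))/284 = 451*(5*5)/284 = (451/284)*25 = 11275/284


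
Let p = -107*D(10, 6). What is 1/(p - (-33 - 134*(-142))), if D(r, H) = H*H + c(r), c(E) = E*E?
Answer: -1/33547 ≈ -2.9809e-5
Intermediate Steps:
c(E) = E**2
D(r, H) = H**2 + r**2 (D(r, H) = H*H + r**2 = H**2 + r**2)
p = -14552 (p = -107*(6**2 + 10**2) = -107*(36 + 100) = -107*136 = -14552)
1/(p - (-33 - 134*(-142))) = 1/(-14552 - (-33 - 134*(-142))) = 1/(-14552 - (-33 + 19028)) = 1/(-14552 - 1*18995) = 1/(-14552 - 18995) = 1/(-33547) = -1/33547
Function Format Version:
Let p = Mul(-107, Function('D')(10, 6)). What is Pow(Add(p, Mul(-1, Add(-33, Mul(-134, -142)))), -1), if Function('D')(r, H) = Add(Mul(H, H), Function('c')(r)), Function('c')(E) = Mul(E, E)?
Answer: Rational(-1, 33547) ≈ -2.9809e-5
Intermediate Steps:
Function('c')(E) = Pow(E, 2)
Function('D')(r, H) = Add(Pow(H, 2), Pow(r, 2)) (Function('D')(r, H) = Add(Mul(H, H), Pow(r, 2)) = Add(Pow(H, 2), Pow(r, 2)))
p = -14552 (p = Mul(-107, Add(Pow(6, 2), Pow(10, 2))) = Mul(-107, Add(36, 100)) = Mul(-107, 136) = -14552)
Pow(Add(p, Mul(-1, Add(-33, Mul(-134, -142)))), -1) = Pow(Add(-14552, Mul(-1, Add(-33, Mul(-134, -142)))), -1) = Pow(Add(-14552, Mul(-1, Add(-33, 19028))), -1) = Pow(Add(-14552, Mul(-1, 18995)), -1) = Pow(Add(-14552, -18995), -1) = Pow(-33547, -1) = Rational(-1, 33547)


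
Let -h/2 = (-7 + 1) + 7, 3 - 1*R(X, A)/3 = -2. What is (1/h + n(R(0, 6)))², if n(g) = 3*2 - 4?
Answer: 9/4 ≈ 2.2500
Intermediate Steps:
R(X, A) = 15 (R(X, A) = 9 - 3*(-2) = 9 + 6 = 15)
n(g) = 2 (n(g) = 6 - 4 = 2)
h = -2 (h = -2*((-7 + 1) + 7) = -2*(-6 + 7) = -2*1 = -2)
(1/h + n(R(0, 6)))² = (1/(-2) + 2)² = (-½ + 2)² = (3/2)² = 9/4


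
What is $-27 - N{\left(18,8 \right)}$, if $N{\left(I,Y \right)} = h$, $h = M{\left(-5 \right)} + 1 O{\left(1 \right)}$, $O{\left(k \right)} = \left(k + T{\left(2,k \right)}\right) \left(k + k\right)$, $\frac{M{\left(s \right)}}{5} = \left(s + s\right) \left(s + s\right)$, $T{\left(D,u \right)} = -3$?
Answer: $-523$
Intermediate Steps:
$M{\left(s \right)} = 20 s^{2}$ ($M{\left(s \right)} = 5 \left(s + s\right) \left(s + s\right) = 5 \cdot 2 s 2 s = 5 \cdot 4 s^{2} = 20 s^{2}$)
$O{\left(k \right)} = 2 k \left(-3 + k\right)$ ($O{\left(k \right)} = \left(k - 3\right) \left(k + k\right) = \left(-3 + k\right) 2 k = 2 k \left(-3 + k\right)$)
$h = 496$ ($h = 20 \left(-5\right)^{2} + 1 \cdot 2 \cdot 1 \left(-3 + 1\right) = 20 \cdot 25 + 1 \cdot 2 \cdot 1 \left(-2\right) = 500 + 1 \left(-4\right) = 500 - 4 = 496$)
$N{\left(I,Y \right)} = 496$
$-27 - N{\left(18,8 \right)} = -27 - 496 = -523$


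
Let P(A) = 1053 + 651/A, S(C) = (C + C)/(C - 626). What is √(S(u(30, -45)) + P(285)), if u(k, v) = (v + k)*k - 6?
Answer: 14*√14233177115/51395 ≈ 32.498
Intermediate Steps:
u(k, v) = -6 + k*(k + v) (u(k, v) = (k + v)*k - 6 = k*(k + v) - 6 = -6 + k*(k + v))
S(C) = 2*C/(-626 + C) (S(C) = (2*C)/(-626 + C) = 2*C/(-626 + C))
√(S(u(30, -45)) + P(285)) = √(2*(-6 + 30² + 30*(-45))/(-626 + (-6 + 30² + 30*(-45))) + (1053 + 651/285)) = √(2*(-6 + 900 - 1350)/(-626 + (-6 + 900 - 1350)) + (1053 + 651*(1/285))) = √(2*(-456)/(-626 - 456) + (1053 + 217/95)) = √(2*(-456)/(-1082) + 100252/95) = √(2*(-456)*(-1/1082) + 100252/95) = √(456/541 + 100252/95) = √(54279652/51395) = 14*√14233177115/51395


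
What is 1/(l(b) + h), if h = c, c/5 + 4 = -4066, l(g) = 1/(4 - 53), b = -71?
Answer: -49/997151 ≈ -4.9140e-5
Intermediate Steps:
l(g) = -1/49 (l(g) = 1/(-49) = -1/49)
c = -20350 (c = -20 + 5*(-4066) = -20 - 20330 = -20350)
h = -20350
1/(l(b) + h) = 1/(-1/49 - 20350) = 1/(-997151/49) = -49/997151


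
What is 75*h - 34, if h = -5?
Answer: -409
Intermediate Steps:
75*h - 34 = 75*(-5) - 34 = -375 - 34 = -409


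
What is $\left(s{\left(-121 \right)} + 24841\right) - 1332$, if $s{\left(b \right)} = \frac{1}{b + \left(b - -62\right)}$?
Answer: $\frac{4231619}{180} \approx 23509.0$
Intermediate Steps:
$s{\left(b \right)} = \frac{1}{62 + 2 b}$ ($s{\left(b \right)} = \frac{1}{b + \left(b + 62\right)} = \frac{1}{b + \left(62 + b\right)} = \frac{1}{62 + 2 b}$)
$\left(s{\left(-121 \right)} + 24841\right) - 1332 = \left(\frac{1}{2 \left(31 - 121\right)} + 24841\right) - 1332 = \left(\frac{1}{2 \left(-90\right)} + 24841\right) - 1332 = \left(\frac{1}{2} \left(- \frac{1}{90}\right) + 24841\right) - 1332 = \left(- \frac{1}{180} + 24841\right) - 1332 = \frac{4471379}{180} - 1332 = \frac{4231619}{180}$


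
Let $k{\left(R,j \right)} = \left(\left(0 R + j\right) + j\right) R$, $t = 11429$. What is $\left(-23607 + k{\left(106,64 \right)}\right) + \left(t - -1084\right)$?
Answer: $2474$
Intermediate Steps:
$k{\left(R,j \right)} = 2 R j$ ($k{\left(R,j \right)} = \left(\left(0 + j\right) + j\right) R = \left(j + j\right) R = 2 j R = 2 R j$)
$\left(-23607 + k{\left(106,64 \right)}\right) + \left(t - -1084\right) = \left(-23607 + 2 \cdot 106 \cdot 64\right) + \left(11429 - -1084\right) = \left(-23607 + 13568\right) + \left(11429 + 1084\right) = -10039 + 12513 = 2474$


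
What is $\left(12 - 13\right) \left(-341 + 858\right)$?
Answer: $-517$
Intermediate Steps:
$\left(12 - 13\right) \left(-341 + 858\right) = \left(-1\right) 517 = -517$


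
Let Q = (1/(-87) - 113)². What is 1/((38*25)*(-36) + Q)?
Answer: -7569/162191576 ≈ -4.6667e-5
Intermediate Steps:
Q = 96668224/7569 (Q = (-1/87 - 113)² = (-9832/87)² = 96668224/7569 ≈ 12772.)
1/((38*25)*(-36) + Q) = 1/((38*25)*(-36) + 96668224/7569) = 1/(950*(-36) + 96668224/7569) = 1/(-34200 + 96668224/7569) = 1/(-162191576/7569) = -7569/162191576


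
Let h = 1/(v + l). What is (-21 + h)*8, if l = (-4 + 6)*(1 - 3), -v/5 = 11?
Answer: -9920/59 ≈ -168.14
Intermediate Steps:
v = -55 (v = -5*11 = -55)
l = -4 (l = 2*(-2) = -4)
h = -1/59 (h = 1/(-55 - 4) = 1/(-59) = -1/59 ≈ -0.016949)
(-21 + h)*8 = (-21 - 1/59)*8 = -1240/59*8 = -9920/59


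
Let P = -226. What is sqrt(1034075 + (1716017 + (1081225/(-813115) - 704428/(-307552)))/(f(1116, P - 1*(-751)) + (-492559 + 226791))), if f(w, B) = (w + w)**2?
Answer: sqrt(56183810392915212164397413551975845339)/7371052409848568 ≈ 1016.9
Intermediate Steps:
f(w, B) = 4*w**2 (f(w, B) = (2*w)**2 = 4*w**2)
sqrt(1034075 + (1716017 + (1081225/(-813115) - 704428/(-307552)))/(f(1116, P - 1*(-751)) + (-492559 + 226791))) = sqrt(1034075 + (1716017 + (1081225/(-813115) - 704428/(-307552)))/(4*1116**2 + (-492559 + 226791))) = sqrt(1034075 + (1716017 + (1081225*(-1/813115) - 704428*(-1/307552)))/(4*1245456 - 265768)) = sqrt(1034075 + (1716017 + (-216245/162623 + 176107/76888))/(4981824 - 265768)) = sqrt(1034075 + (1716017 + 12012403101/12503757224)/4716056) = sqrt(1034075 + (21456671972659909/12503757224)*(1/4716056)) = sqrt(1034075 + 21456671972659909/58968419278788544) = sqrt(60977789622385236296709/58968419278788544) = sqrt(56183810392915212164397413551975845339)/7371052409848568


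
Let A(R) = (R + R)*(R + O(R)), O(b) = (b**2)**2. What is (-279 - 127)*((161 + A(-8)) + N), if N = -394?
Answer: 26650246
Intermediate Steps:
O(b) = b**4
A(R) = 2*R*(R + R**4) (A(R) = (R + R)*(R + R**4) = (2*R)*(R + R**4) = 2*R*(R + R**4))
(-279 - 127)*((161 + A(-8)) + N) = (-279 - 127)*((161 + 2*(-8)**2*(1 + (-8)**3)) - 394) = -406*((161 + 2*64*(1 - 512)) - 394) = -406*((161 + 2*64*(-511)) - 394) = -406*((161 - 65408) - 394) = -406*(-65247 - 394) = -406*(-65641) = 26650246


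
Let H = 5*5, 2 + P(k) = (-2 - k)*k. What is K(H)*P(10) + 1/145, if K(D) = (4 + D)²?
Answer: -14877289/145 ≈ -1.0260e+5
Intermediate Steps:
P(k) = -2 + k*(-2 - k) (P(k) = -2 + (-2 - k)*k = -2 + k*(-2 - k))
H = 25
K(H)*P(10) + 1/145 = (4 + 25)²*(-2 - 1*10² - 2*10) + 1/145 = 29²*(-2 - 1*100 - 20) + 1*(1/145) = 841*(-2 - 100 - 20) + 1/145 = 841*(-122) + 1/145 = -102602 + 1/145 = -14877289/145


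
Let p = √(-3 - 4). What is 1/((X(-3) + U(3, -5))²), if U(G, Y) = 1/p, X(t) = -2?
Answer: 49/(14 + I*√7)² ≈ 0.22473 - 0.088087*I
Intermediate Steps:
p = I*√7 (p = √(-7) = I*√7 ≈ 2.6458*I)
U(G, Y) = -I*√7/7 (U(G, Y) = 1/(I*√7) = -I*√7/7)
1/((X(-3) + U(3, -5))²) = 1/((-2 - I*√7/7)²) = (-2 - I*√7/7)⁻²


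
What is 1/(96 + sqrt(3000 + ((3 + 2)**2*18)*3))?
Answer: 16/811 - 5*sqrt(174)/4866 ≈ 0.0061746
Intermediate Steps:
1/(96 + sqrt(3000 + ((3 + 2)**2*18)*3)) = 1/(96 + sqrt(3000 + (5**2*18)*3)) = 1/(96 + sqrt(3000 + (25*18)*3)) = 1/(96 + sqrt(3000 + 450*3)) = 1/(96 + sqrt(3000 + 1350)) = 1/(96 + sqrt(4350)) = 1/(96 + 5*sqrt(174))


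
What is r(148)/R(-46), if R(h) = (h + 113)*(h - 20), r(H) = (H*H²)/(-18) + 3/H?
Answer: 239892581/5890104 ≈ 40.728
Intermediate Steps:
r(H) = 3/H - H³/18 (r(H) = H³*(-1/18) + 3/H = -H³/18 + 3/H = 3/H - H³/18)
R(h) = (-20 + h)*(113 + h) (R(h) = (113 + h)*(-20 + h) = (-20 + h)*(113 + h))
r(148)/R(-46) = ((1/18)*(54 - 1*148⁴)/148)/(-2260 + (-46)² + 93*(-46)) = ((1/18)*(1/148)*(54 - 1*479785216))/(-2260 + 2116 - 4278) = ((1/18)*(1/148)*(54 - 479785216))/(-4422) = ((1/18)*(1/148)*(-479785162))*(-1/4422) = -239892581/1332*(-1/4422) = 239892581/5890104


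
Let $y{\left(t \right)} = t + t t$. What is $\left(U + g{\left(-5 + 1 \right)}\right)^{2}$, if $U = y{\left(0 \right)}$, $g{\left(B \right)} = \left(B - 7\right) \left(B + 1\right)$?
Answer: $1089$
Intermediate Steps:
$y{\left(t \right)} = t + t^{2}$
$g{\left(B \right)} = \left(1 + B\right) \left(-7 + B\right)$ ($g{\left(B \right)} = \left(-7 + B\right) \left(1 + B\right) = \left(1 + B\right) \left(-7 + B\right)$)
$U = 0$ ($U = 0 \left(1 + 0\right) = 0 \cdot 1 = 0$)
$\left(U + g{\left(-5 + 1 \right)}\right)^{2} = \left(0 - \left(7 - \left(-5 + 1\right)^{2} + 6 \left(-5 + 1\right)\right)\right)^{2} = \left(0 - \left(-17 - 16\right)\right)^{2} = \left(0 + \left(-7 + 16 + 24\right)\right)^{2} = \left(0 + 33\right)^{2} = 33^{2} = 1089$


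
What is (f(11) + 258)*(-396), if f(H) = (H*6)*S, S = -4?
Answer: 2376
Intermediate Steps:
f(H) = -24*H (f(H) = (H*6)*(-4) = (6*H)*(-4) = -24*H)
(f(11) + 258)*(-396) = (-24*11 + 258)*(-396) = (-264 + 258)*(-396) = -6*(-396) = 2376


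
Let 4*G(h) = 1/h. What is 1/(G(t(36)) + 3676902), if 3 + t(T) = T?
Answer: 132/485351065 ≈ 2.7197e-7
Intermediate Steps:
t(T) = -3 + T
G(h) = 1/(4*h)
1/(G(t(36)) + 3676902) = 1/(1/(4*(-3 + 36)) + 3676902) = 1/((¼)/33 + 3676902) = 1/((¼)*(1/33) + 3676902) = 1/(1/132 + 3676902) = 1/(485351065/132) = 132/485351065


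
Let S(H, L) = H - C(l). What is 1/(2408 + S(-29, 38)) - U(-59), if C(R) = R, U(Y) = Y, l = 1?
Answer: 140303/2378 ≈ 59.000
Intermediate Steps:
S(H, L) = -1 + H (S(H, L) = H - 1*1 = H - 1 = -1 + H)
1/(2408 + S(-29, 38)) - U(-59) = 1/(2408 + (-1 - 29)) - 1*(-59) = 1/(2408 - 30) + 59 = 1/2378 + 59 = 140303/2378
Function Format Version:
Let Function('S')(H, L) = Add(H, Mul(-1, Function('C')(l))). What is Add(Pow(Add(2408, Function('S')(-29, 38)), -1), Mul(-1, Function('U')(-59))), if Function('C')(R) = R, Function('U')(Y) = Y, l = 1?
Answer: Rational(140303, 2378) ≈ 59.000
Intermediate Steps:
Function('S')(H, L) = Add(-1, H) (Function('S')(H, L) = Add(H, Mul(-1, 1)) = Add(H, -1) = Add(-1, H))
Add(Pow(Add(2408, Function('S')(-29, 38)), -1), Mul(-1, Function('U')(-59))) = Add(Pow(Add(2408, Add(-1, -29)), -1), Mul(-1, -59)) = Add(Pow(Add(2408, -30), -1), 59) = Add(Pow(2378, -1), 59) = Add(Rational(1, 2378), 59) = Rational(140303, 2378)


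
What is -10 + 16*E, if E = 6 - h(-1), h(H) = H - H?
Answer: 86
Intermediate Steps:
h(H) = 0
E = 6 (E = 6 - 1*0 = 6 + 0 = 6)
-10 + 16*E = -10 + 16*6 = -10 + 96 = 86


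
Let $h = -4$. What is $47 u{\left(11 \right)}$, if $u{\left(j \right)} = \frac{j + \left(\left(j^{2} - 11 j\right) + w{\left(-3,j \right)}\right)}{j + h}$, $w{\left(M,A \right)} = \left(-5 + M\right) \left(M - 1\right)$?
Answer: $\frac{2021}{7} \approx 288.71$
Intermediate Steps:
$w{\left(M,A \right)} = \left(-1 + M\right) \left(-5 + M\right)$ ($w{\left(M,A \right)} = \left(-5 + M\right) \left(-1 + M\right) = \left(-1 + M\right) \left(-5 + M\right)$)
$u{\left(j \right)} = \frac{32 + j^{2} - 10 j}{-4 + j}$ ($u{\left(j \right)} = \frac{j + \left(\left(j^{2} - 11 j\right) + \left(5 + \left(-3\right)^{2} - -18\right)\right)}{j - 4} = \frac{j + \left(\left(j^{2} - 11 j\right) + \left(5 + 9 + 18\right)\right)}{-4 + j} = \frac{j + \left(\left(j^{2} - 11 j\right) + 32\right)}{-4 + j} = \frac{j + \left(32 + j^{2} - 11 j\right)}{-4 + j} = \frac{32 + j^{2} - 10 j}{-4 + j}$)
$47 u{\left(11 \right)} = 47 \frac{32 + 11^{2} - 110}{-4 + 11} = 47 \frac{32 + 121 - 110}{7} = 47 \cdot \frac{1}{7} \cdot 43 = 47 \cdot \frac{43}{7} = \frac{2021}{7}$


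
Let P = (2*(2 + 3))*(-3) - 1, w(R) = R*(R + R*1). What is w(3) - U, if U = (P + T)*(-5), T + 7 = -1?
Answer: -177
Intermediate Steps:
T = -8 (T = -7 - 1 = -8)
w(R) = 2*R**2 (w(R) = R*(R + R) = R*(2*R) = 2*R**2)
P = -31 (P = (2*5)*(-3) - 1 = 10*(-3) - 1 = -30 - 1 = -31)
U = 195 (U = (-31 - 8)*(-5) = -39*(-5) = 195)
w(3) - U = 2*3**2 - 1*195 = 2*9 - 195 = 18 - 195 = -177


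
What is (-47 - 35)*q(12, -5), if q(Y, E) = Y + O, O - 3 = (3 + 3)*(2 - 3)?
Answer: -738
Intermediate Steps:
O = -3 (O = 3 + (3 + 3)*(2 - 3) = 3 + 6*(-1) = 3 - 6 = -3)
q(Y, E) = -3 + Y (q(Y, E) = Y - 3 = -3 + Y)
(-47 - 35)*q(12, -5) = (-47 - 35)*(-3 + 12) = -82*9 = -738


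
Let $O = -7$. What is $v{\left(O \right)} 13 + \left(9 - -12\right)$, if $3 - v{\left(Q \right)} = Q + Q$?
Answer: $242$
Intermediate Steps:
$v{\left(Q \right)} = 3 - 2 Q$ ($v{\left(Q \right)} = 3 - \left(Q + Q\right) = 3 - 2 Q$)
$v{\left(O \right)} 13 + \left(9 - -12\right) = \left(3 - -14\right) 13 + \left(9 - -12\right) = \left(3 + 14\right) 13 + \left(9 + 12\right) = 17 \cdot 13 + 21 = 221 + 21 = 242$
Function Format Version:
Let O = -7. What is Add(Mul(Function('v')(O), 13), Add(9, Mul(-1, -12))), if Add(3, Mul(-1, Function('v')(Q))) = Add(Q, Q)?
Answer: 242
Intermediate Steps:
Function('v')(Q) = Add(3, Mul(-2, Q)) (Function('v')(Q) = Add(3, Mul(-1, Add(Q, Q))) = Add(3, Mul(-1, Mul(2, Q))) = Add(3, Mul(-2, Q)))
Add(Mul(Function('v')(O), 13), Add(9, Mul(-1, -12))) = Add(Mul(Add(3, Mul(-2, -7)), 13), Add(9, Mul(-1, -12))) = Add(Mul(Add(3, 14), 13), Add(9, 12)) = Add(Mul(17, 13), 21) = Add(221, 21) = 242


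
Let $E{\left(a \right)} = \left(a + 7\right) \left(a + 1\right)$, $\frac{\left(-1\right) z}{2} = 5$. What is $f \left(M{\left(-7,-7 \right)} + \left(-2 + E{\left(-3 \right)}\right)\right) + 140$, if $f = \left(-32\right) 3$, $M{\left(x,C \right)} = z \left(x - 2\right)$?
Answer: $-7540$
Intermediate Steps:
$z = -10$ ($z = \left(-2\right) 5 = -10$)
$E{\left(a \right)} = \left(1 + a\right) \left(7 + a\right)$ ($E{\left(a \right)} = \left(7 + a\right) \left(1 + a\right) = \left(1 + a\right) \left(7 + a\right)$)
$M{\left(x,C \right)} = 20 - 10 x$ ($M{\left(x,C \right)} = - 10 \left(x - 2\right) = - 10 \left(-2 + x\right) = 20 - 10 x$)
$f = -96$
$f \left(M{\left(-7,-7 \right)} + \left(-2 + E{\left(-3 \right)}\right)\right) + 140 = - 96 \left(\left(20 - -70\right) + \left(-2 + \left(7 + \left(-3\right)^{2} + 8 \left(-3\right)\right)\right)\right) + 140 = - 96 \left(\left(20 + 70\right) + \left(-2 + \left(7 + 9 - 24\right)\right)\right) + 140 = - 96 \left(90 - 10\right) + 140 = \left(-96\right) 80 + 140 = -7680 + 140 = -7540$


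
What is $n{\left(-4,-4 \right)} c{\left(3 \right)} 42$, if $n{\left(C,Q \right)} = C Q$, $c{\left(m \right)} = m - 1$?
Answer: $1344$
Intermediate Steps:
$c{\left(m \right)} = -1 + m$
$n{\left(-4,-4 \right)} c{\left(3 \right)} 42 = \left(-4\right) \left(-4\right) \left(-1 + 3\right) 42 = 16 \cdot 2 \cdot 42 = 32 \cdot 42 = 1344$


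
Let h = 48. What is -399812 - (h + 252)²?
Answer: -489812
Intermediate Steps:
-399812 - (h + 252)² = -399812 - (48 + 252)² = -399812 - 1*300² = -399812 - 1*90000 = -399812 - 90000 = -489812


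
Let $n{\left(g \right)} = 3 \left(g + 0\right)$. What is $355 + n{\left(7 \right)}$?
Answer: $376$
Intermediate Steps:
$n{\left(g \right)} = 3 g$
$355 + n{\left(7 \right)} = 355 + 3 \cdot 7 = 355 + 21 = 376$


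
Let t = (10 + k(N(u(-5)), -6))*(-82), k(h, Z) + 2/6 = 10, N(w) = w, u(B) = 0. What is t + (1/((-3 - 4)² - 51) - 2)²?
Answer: -19277/12 ≈ -1606.4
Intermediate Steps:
k(h, Z) = 29/3 (k(h, Z) = -⅓ + 10 = 29/3)
t = -4838/3 (t = (10 + 29/3)*(-82) = (59/3)*(-82) = -4838/3 ≈ -1612.7)
t + (1/((-3 - 4)² - 51) - 2)² = -4838/3 + (1/((-3 - 4)² - 51) - 2)² = -4838/3 + (1/((-7)² - 51) - 2)² = -4838/3 + (1/(49 - 51) - 2)² = -4838/3 + (1/(-2) - 2)² = -4838/3 + (-½ - 2)² = -4838/3 + (-5/2)² = -4838/3 + 25/4 = -19277/12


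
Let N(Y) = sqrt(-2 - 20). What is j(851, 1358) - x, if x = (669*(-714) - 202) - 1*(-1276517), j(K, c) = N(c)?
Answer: -798649 + I*sqrt(22) ≈ -7.9865e+5 + 4.6904*I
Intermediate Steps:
N(Y) = I*sqrt(22) (N(Y) = sqrt(-22) = I*sqrt(22))
j(K, c) = I*sqrt(22)
x = 798649 (x = (-477666 - 202) + 1276517 = -477868 + 1276517 = 798649)
j(851, 1358) - x = I*sqrt(22) - 1*798649 = I*sqrt(22) - 798649 = -798649 + I*sqrt(22)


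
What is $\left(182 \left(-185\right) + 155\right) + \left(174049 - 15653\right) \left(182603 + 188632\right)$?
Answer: $58802105545$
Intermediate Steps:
$\left(182 \left(-185\right) + 155\right) + \left(174049 - 15653\right) \left(182603 + 188632\right) = \left(-33670 + 155\right) + 158396 \cdot 371235 = -33515 + 58802139060 = 58802105545$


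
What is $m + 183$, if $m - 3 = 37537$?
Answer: $37723$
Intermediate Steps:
$m = 37540$ ($m = 3 + 37537 = 37540$)
$m + 183 = 37540 + 183 = 37723$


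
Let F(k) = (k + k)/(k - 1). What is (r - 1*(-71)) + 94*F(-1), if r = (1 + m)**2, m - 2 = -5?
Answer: 169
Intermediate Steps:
F(k) = 2*k/(-1 + k) (F(k) = (2*k)/(-1 + k) = 2*k/(-1 + k))
m = -3 (m = 2 - 5 = -3)
r = 4 (r = (1 - 3)**2 = (-2)**2 = 4)
(r - 1*(-71)) + 94*F(-1) = (4 - 1*(-71)) + 94*(2*(-1)/(-1 - 1)) = (4 + 71) + 94*(2*(-1)/(-2)) = 75 + 94*(2*(-1)*(-1/2)) = 75 + 94*1 = 75 + 94 = 169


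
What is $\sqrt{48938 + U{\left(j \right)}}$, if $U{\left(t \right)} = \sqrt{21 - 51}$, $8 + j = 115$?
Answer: $\sqrt{48938 + i \sqrt{30}} \approx 221.22 + 0.012 i$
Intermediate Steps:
$j = 107$ ($j = -8 + 115 = 107$)
$U{\left(t \right)} = i \sqrt{30}$ ($U{\left(t \right)} = \sqrt{-30} = i \sqrt{30}$)
$\sqrt{48938 + U{\left(j \right)}} = \sqrt{48938 + i \sqrt{30}}$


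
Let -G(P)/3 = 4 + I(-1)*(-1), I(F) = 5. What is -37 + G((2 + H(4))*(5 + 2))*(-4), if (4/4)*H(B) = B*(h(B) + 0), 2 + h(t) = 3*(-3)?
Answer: -49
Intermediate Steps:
h(t) = -11 (h(t) = -2 + 3*(-3) = -2 - 9 = -11)
H(B) = -11*B (H(B) = B*(-11 + 0) = B*(-11) = -11*B)
G(P) = 3 (G(P) = -3*(4 + 5*(-1)) = -3*(4 - 5) = -3*(-1) = 3)
-37 + G((2 + H(4))*(5 + 2))*(-4) = -37 + 3*(-4) = -37 - 12 = -49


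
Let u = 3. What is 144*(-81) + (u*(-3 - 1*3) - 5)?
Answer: -11687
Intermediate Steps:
144*(-81) + (u*(-3 - 1*3) - 5) = 144*(-81) + (3*(-3 - 1*3) - 5) = -11664 + (3*(-3 - 3) - 5) = -11664 + (3*(-6) - 5) = -11664 + (-18 - 5) = -11664 - 23 = -11687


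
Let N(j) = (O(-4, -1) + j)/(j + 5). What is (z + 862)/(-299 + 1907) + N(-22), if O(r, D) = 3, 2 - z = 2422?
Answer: 2033/13668 ≈ 0.14874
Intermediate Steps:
z = -2420 (z = 2 - 1*2422 = 2 - 2422 = -2420)
N(j) = (3 + j)/(5 + j) (N(j) = (3 + j)/(j + 5) = (3 + j)/(5 + j))
(z + 862)/(-299 + 1907) + N(-22) = (-2420 + 862)/(-299 + 1907) + (3 - 22)/(5 - 22) = -1558/1608 - 19/(-17) = -1558*1/1608 - 1/17*(-19) = -779/804 + 19/17 = 2033/13668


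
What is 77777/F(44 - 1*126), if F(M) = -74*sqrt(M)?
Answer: 1897*I*sqrt(82)/148 ≈ 116.07*I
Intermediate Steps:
77777/F(44 - 1*126) = 77777/((-74*sqrt(44 - 1*126))) = 77777/((-74*sqrt(44 - 126))) = 77777/((-74*I*sqrt(82))) = 77777*(I*sqrt(82)/6068) = 1897*I*sqrt(82)/148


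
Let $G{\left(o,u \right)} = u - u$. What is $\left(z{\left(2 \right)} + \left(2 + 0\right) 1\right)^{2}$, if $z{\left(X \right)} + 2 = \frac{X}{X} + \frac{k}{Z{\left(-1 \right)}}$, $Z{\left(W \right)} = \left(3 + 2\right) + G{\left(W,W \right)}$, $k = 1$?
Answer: $\frac{36}{25} \approx 1.44$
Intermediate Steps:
$G{\left(o,u \right)} = 0$
$Z{\left(W \right)} = 5$ ($Z{\left(W \right)} = \left(3 + 2\right) + 0 = 5 + 0 = 5$)
$z{\left(X \right)} = - \frac{4}{5}$ ($z{\left(X \right)} = -2 + \left(\frac{X}{X} + 1 \cdot \frac{1}{5}\right) = -2 + \left(1 + 1 \cdot \frac{1}{5}\right) = -2 + \left(1 + \frac{1}{5}\right) = -2 + \frac{6}{5} = - \frac{4}{5}$)
$\left(z{\left(2 \right)} + \left(2 + 0\right) 1\right)^{2} = \left(- \frac{4}{5} + \left(2 + 0\right) 1\right)^{2} = \left(- \frac{4}{5} + 2 \cdot 1\right)^{2} = \left(- \frac{4}{5} + 2\right)^{2} = \left(\frac{6}{5}\right)^{2} = \frac{36}{25}$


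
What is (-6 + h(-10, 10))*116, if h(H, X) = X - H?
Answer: 1624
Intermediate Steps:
(-6 + h(-10, 10))*116 = (-6 + (10 - 1*(-10)))*116 = (-6 + (10 + 10))*116 = (-6 + 20)*116 = 14*116 = 1624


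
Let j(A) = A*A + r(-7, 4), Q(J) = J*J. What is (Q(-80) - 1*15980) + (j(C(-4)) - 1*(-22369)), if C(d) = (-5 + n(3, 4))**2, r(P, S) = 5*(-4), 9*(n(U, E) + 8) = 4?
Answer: 246824770/6561 ≈ 37620.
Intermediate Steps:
n(U, E) = -68/9 (n(U, E) = -8 + (1/9)*4 = -8 + 4/9 = -68/9)
Q(J) = J**2
r(P, S) = -20
C(d) = 12769/81 (C(d) = (-5 - 68/9)**2 = (-113/9)**2 = 12769/81)
j(A) = -20 + A**2 (j(A) = A*A - 20 = A**2 - 20 = -20 + A**2)
(Q(-80) - 1*15980) + (j(C(-4)) - 1*(-22369)) = ((-80)**2 - 1*15980) + ((-20 + (12769/81)**2) - 1*(-22369)) = (6400 - 15980) + ((-20 + 163047361/6561) + 22369) = -9580 + (162916141/6561 + 22369) = -9580 + 309679150/6561 = 246824770/6561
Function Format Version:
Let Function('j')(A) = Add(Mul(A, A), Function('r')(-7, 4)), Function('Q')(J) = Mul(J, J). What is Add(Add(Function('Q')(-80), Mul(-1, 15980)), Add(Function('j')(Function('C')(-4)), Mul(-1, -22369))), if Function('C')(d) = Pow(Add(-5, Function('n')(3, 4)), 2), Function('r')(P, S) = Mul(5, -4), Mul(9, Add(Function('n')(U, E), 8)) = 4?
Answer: Rational(246824770, 6561) ≈ 37620.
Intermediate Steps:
Function('n')(U, E) = Rational(-68, 9) (Function('n')(U, E) = Add(-8, Mul(Rational(1, 9), 4)) = Add(-8, Rational(4, 9)) = Rational(-68, 9))
Function('Q')(J) = Pow(J, 2)
Function('r')(P, S) = -20
Function('C')(d) = Rational(12769, 81) (Function('C')(d) = Pow(Add(-5, Rational(-68, 9)), 2) = Pow(Rational(-113, 9), 2) = Rational(12769, 81))
Function('j')(A) = Add(-20, Pow(A, 2)) (Function('j')(A) = Add(Mul(A, A), -20) = Add(Pow(A, 2), -20) = Add(-20, Pow(A, 2)))
Add(Add(Function('Q')(-80), Mul(-1, 15980)), Add(Function('j')(Function('C')(-4)), Mul(-1, -22369))) = Add(Add(Pow(-80, 2), Mul(-1, 15980)), Add(Add(-20, Pow(Rational(12769, 81), 2)), Mul(-1, -22369))) = Add(Add(6400, -15980), Add(Add(-20, Rational(163047361, 6561)), 22369)) = Add(-9580, Add(Rational(162916141, 6561), 22369)) = Add(-9580, Rational(309679150, 6561)) = Rational(246824770, 6561)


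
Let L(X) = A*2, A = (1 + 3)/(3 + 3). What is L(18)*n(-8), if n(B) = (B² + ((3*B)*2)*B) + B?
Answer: 1760/3 ≈ 586.67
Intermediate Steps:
A = ⅔ (A = 4/6 = 4*(⅙) = ⅔ ≈ 0.66667)
L(X) = 4/3 (L(X) = (⅔)*2 = 4/3)
n(B) = B + 7*B² (n(B) = (B² + (6*B)*B) + B = (B² + 6*B²) + B = 7*B² + B = B + 7*B²)
L(18)*n(-8) = 4*(-8*(1 + 7*(-8)))/3 = 4*(-8*(1 - 56))/3 = 4*(-8*(-55))/3 = (4/3)*440 = 1760/3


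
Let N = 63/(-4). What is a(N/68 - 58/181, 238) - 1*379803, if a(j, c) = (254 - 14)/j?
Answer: -10334481417/27179 ≈ -3.8024e+5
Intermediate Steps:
N = -63/4 (N = 63*(-1/4) = -63/4 ≈ -15.750)
a(j, c) = 240/j
a(N/68 - 58/181, 238) - 1*379803 = 240/(-63/4/68 - 58/181) - 1*379803 = 240/(-63/4*1/68 - 58*1/181) - 379803 = 240/(-63/272 - 58/181) - 379803 = 240/(-27179/49232) - 379803 = 240*(-49232/27179) - 379803 = -11815680/27179 - 379803 = -10334481417/27179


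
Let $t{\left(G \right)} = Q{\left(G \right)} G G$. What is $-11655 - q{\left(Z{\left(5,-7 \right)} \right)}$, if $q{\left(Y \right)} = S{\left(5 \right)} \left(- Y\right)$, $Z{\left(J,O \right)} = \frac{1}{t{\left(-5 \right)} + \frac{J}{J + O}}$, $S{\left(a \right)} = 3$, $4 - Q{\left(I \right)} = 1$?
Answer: $- \frac{1689969}{145} \approx -11655.0$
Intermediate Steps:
$Q{\left(I \right)} = 3$ ($Q{\left(I \right)} = 4 - 1 = 3$)
$t{\left(G \right)} = 3 G^{2}$ ($t{\left(G \right)} = 3 G G = 3 G^{2}$)
$Z{\left(J,O \right)} = \frac{1}{75 + \frac{J}{J + O}}$ ($Z{\left(J,O \right)} = \frac{1}{3 \left(-5\right)^{2} + \frac{J}{J + O}} = \frac{1}{3 \cdot 25 + \frac{J}{J + O}} = \frac{1}{75 + \frac{J}{J + O}}$)
$q{\left(Y \right)} = - 3 Y$ ($q{\left(Y \right)} = 3 \left(- Y\right) = - 3 Y$)
$-11655 - q{\left(Z{\left(5,-7 \right)} \right)} = -11655 - - 3 \frac{5 - 7}{75 \left(-7\right) + 76 \cdot 5} = -11655 - - 3 \frac{1}{-525 + 380} \left(-2\right) = -11655 - - 3 \frac{1}{-145} \left(-2\right) = -11655 - - 3 \left(\left(- \frac{1}{145}\right) \left(-2\right)\right) = -11655 - \left(-3\right) \frac{2}{145} = -11655 - - \frac{6}{145} = -11655 + \frac{6}{145} = - \frac{1689969}{145}$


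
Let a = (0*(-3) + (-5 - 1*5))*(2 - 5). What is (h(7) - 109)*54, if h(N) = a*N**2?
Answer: 73494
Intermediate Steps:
a = 30 (a = (0 + (-5 - 5))*(-3) = (0 - 10)*(-3) = -10*(-3) = 30)
h(N) = 30*N**2
(h(7) - 109)*54 = (30*7**2 - 109)*54 = (30*49 - 109)*54 = (1470 - 109)*54 = 1361*54 = 73494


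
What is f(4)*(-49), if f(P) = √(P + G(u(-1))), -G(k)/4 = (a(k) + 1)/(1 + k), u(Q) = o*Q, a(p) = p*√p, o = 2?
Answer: -98*√(2 - 2*I*√2) ≈ -161.98 + 83.849*I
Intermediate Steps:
a(p) = p^(3/2)
u(Q) = 2*Q
G(k) = -4*(1 + k^(3/2))/(1 + k) (G(k) = -4*(k^(3/2) + 1)/(1 + k) = -4*(1 + k^(3/2))/(1 + k))
f(P) = √(4 + P - 8*I*√2) (f(P) = √(P + 4*(-1 - (2*(-1))^(3/2))/(1 + 2*(-1))) = √(P + 4*(-1 - (-2)^(3/2))/(1 - 2)) = √(P + 4*(-1 - (-2)*I*√2)/(-1)) = √(P + 4*(-1)*(-1 + 2*I*√2)) = √(P + (4 - 8*I*√2)) = √(4 + P - 8*I*√2))
f(4)*(-49) = √(4 + 4 - 8*I*√2)*(-49) = √(8 - 8*I*√2)*(-49) = -49*√(8 - 8*I*√2)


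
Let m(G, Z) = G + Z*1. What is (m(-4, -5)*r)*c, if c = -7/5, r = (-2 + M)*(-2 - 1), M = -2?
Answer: 756/5 ≈ 151.20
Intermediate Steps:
r = 12 (r = (-2 - 2)*(-2 - 1) = -4*(-3) = 12)
m(G, Z) = G + Z
c = -7/5 (c = -7*1/5 = -7/5 ≈ -1.4000)
(m(-4, -5)*r)*c = ((-4 - 5)*12)*(-7/5) = -9*12*(-7/5) = -108*(-7/5) = 756/5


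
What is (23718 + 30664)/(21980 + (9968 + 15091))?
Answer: 54382/47039 ≈ 1.1561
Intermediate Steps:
(23718 + 30664)/(21980 + (9968 + 15091)) = 54382/(21980 + 25059) = 54382/47039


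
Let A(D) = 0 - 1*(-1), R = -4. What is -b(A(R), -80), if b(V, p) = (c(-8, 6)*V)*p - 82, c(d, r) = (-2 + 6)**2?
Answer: 1362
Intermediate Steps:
c(d, r) = 16 (c(d, r) = 4**2 = 16)
A(D) = 1 (A(D) = 0 + 1 = 1)
b(V, p) = -82 + 16*V*p (b(V, p) = (16*V)*p - 82 = 16*V*p - 82 = -82 + 16*V*p)
-b(A(R), -80) = -(-82 + 16*1*(-80)) = -(-82 - 1280) = -1*(-1362) = 1362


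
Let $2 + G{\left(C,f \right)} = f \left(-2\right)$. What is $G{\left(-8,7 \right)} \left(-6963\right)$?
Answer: $111408$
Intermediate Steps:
$G{\left(C,f \right)} = -2 - 2 f$ ($G{\left(C,f \right)} = -2 + f \left(-2\right) = -2 - 2 f$)
$G{\left(-8,7 \right)} \left(-6963\right) = \left(-2 - 14\right) \left(-6963\right) = \left(-16\right) \left(-6963\right) = 111408$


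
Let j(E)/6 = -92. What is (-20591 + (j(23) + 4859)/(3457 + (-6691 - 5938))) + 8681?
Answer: -109242827/9172 ≈ -11910.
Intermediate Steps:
j(E) = -552 (j(E) = 6*(-92) = -552)
(-20591 + (j(23) + 4859)/(3457 + (-6691 - 5938))) + 8681 = (-20591 + (-552 + 4859)/(3457 + (-6691 - 5938))) + 8681 = (-20591 + 4307/(3457 - 12629)) + 8681 = (-20591 + 4307/(-9172)) + 8681 = (-20591 + 4307*(-1/9172)) + 8681 = (-20591 - 4307/9172) + 8681 = -188864959/9172 + 8681 = -109242827/9172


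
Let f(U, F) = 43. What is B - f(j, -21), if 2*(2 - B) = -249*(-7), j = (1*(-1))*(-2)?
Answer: -1825/2 ≈ -912.50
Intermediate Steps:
j = 2 (j = -1*(-2) = 2)
B = -1739/2 (B = 2 - (-249)*(-7)/2 = 2 - 1/2*1743 = 2 - 1743/2 = -1739/2 ≈ -869.50)
B - f(j, -21) = -1739/2 - 1*43 = -1739/2 - 43 = -1825/2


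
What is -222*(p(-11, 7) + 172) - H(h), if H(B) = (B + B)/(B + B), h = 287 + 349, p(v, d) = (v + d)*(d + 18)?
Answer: -15985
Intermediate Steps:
p(v, d) = (18 + d)*(d + v) (p(v, d) = (d + v)*(18 + d) = (18 + d)*(d + v))
h = 636
H(B) = 1 (H(B) = (2*B)/((2*B)) = (2*B)*(1/(2*B)) = 1)
-222*(p(-11, 7) + 172) - H(h) = -222*((7² + 18*7 + 18*(-11) + 7*(-11)) + 172) - 1*1 = -222*((49 + 126 - 198 - 77) + 172) - 1 = -222*(-100 + 172) - 1 = -222*72 - 1 = -15984 - 1 = -15985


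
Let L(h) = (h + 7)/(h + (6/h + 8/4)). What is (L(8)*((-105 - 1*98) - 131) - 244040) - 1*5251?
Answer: -10739553/43 ≈ -2.4976e+5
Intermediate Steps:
L(h) = (7 + h)/(2 + h + 6/h) (L(h) = (7 + h)/(h + (6/h + 8*(¼))) = (7 + h)/(h + (6/h + 2)) = (7 + h)/(h + (2 + 6/h)) = (7 + h)/(2 + h + 6/h))
(L(8)*((-105 - 1*98) - 131) - 244040) - 1*5251 = ((8*(7 + 8)/(6 + 8² + 2*8))*((-105 - 1*98) - 131) - 244040) - 1*5251 = ((8*15/(6 + 64 + 16))*((-105 - 98) - 131) - 244040) - 5251 = ((8*15/86)*(-203 - 131) - 244040) - 5251 = ((8*(1/86)*15)*(-334) - 244040) - 5251 = ((60/43)*(-334) - 244040) - 5251 = (-20040/43 - 244040) - 5251 = -10513760/43 - 5251 = -10739553/43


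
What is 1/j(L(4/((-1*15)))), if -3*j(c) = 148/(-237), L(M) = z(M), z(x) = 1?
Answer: 711/148 ≈ 4.8041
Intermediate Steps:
L(M) = 1
j(c) = 148/711 (j(c) = -148/(3*(-237)) = -148*(-1)/(3*237) = -⅓*(-148/237) = 148/711)
1/j(L(4/((-1*15)))) = 1/(148/711) = 711/148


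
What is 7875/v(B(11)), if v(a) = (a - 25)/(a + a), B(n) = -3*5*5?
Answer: 23625/2 ≈ 11813.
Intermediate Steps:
B(n) = -75 (B(n) = -15*5 = -75)
v(a) = (-25 + a)/(2*a) (v(a) = (-25 + a)/((2*a)) = (-25 + a)*(1/(2*a)) = (-25 + a)/(2*a))
7875/v(B(11)) = 7875/(((½)*(-25 - 75)/(-75))) = 7875/(((½)*(-1/75)*(-100))) = 7875/(⅔) = 7875*(3/2) = 23625/2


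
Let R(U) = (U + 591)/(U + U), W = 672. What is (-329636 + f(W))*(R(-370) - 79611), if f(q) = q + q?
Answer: 4835114204353/185 ≈ 2.6136e+10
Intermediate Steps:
R(U) = (591 + U)/(2*U) (R(U) = (591 + U)/((2*U)) = (591 + U)*(1/(2*U)) = (591 + U)/(2*U))
f(q) = 2*q
(-329636 + f(W))*(R(-370) - 79611) = (-329636 + 2*672)*((½)*(591 - 370)/(-370) - 79611) = (-329636 + 1344)*((½)*(-1/370)*221 - 79611) = -328292*(-221/740 - 79611) = -328292*(-58912361/740) = 4835114204353/185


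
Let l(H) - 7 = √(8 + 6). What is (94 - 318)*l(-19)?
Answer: -1568 - 224*√14 ≈ -2406.1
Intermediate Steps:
l(H) = 7 + √14 (l(H) = 7 + √(8 + 6) = 7 + √14)
(94 - 318)*l(-19) = (94 - 318)*(7 + √14) = -224*(7 + √14) = -1568 - 224*√14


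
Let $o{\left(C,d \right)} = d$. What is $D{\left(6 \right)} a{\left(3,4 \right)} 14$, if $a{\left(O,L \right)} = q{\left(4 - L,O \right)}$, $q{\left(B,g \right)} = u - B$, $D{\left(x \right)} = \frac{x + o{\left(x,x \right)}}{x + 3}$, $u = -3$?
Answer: $-56$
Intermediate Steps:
$D{\left(x \right)} = \frac{2 x}{3 + x}$ ($D{\left(x \right)} = \frac{x + x}{x + 3} = \frac{2 x}{3 + x}$)
$q{\left(B,g \right)} = -3 - B$
$a{\left(O,L \right)} = -7 + L$ ($a{\left(O,L \right)} = -3 - \left(4 - L\right) = -3 + \left(-4 + L\right) = -7 + L$)
$D{\left(6 \right)} a{\left(3,4 \right)} 14 = 2 \cdot 6 \frac{1}{3 + 6} \left(-7 + 4\right) 14 = 2 \cdot 6 \cdot \frac{1}{9} \left(-3\right) 14 = \frac{4}{3} \left(-3\right) 14 = \left(-4\right) 14 = -56$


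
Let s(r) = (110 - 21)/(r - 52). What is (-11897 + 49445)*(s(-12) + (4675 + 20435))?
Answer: 15084449037/16 ≈ 9.4278e+8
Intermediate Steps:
s(r) = 89/(-52 + r)
(-11897 + 49445)*(s(-12) + (4675 + 20435)) = (-11897 + 49445)*(89/(-52 - 12) + (4675 + 20435)) = 37548*(89/(-64) + 25110) = 37548*(89*(-1/64) + 25110) = 37548*(-89/64 + 25110) = 37548*(1606951/64) = 15084449037/16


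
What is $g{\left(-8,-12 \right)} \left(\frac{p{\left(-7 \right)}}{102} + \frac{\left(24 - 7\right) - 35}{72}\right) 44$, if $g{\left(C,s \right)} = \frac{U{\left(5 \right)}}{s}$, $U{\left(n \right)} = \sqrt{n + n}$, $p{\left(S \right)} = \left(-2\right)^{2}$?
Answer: $\frac{473 \sqrt{10}}{612} \approx 2.444$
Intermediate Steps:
$p{\left(S \right)} = 4$
$U{\left(n \right)} = \sqrt{2} \sqrt{n}$ ($U{\left(n \right)} = \sqrt{2 n} = \sqrt{2} \sqrt{n}$)
$g{\left(C,s \right)} = \frac{\sqrt{10}}{s}$ ($g{\left(C,s \right)} = \frac{\sqrt{2} \sqrt{5}}{s} = \frac{\sqrt{10}}{s}$)
$g{\left(-8,-12 \right)} \left(\frac{p{\left(-7 \right)}}{102} + \frac{\left(24 - 7\right) - 35}{72}\right) 44 = \frac{\sqrt{10}}{-12} \left(\frac{4}{102} + \frac{\left(24 - 7\right) - 35}{72}\right) 44 = \sqrt{10} \left(- \frac{1}{12}\right) \left(4 \cdot \frac{1}{102} + \left(17 - 35\right) \frac{1}{72}\right) 44 = - \frac{\sqrt{10}}{12} \left(\frac{2}{51} - \frac{1}{4}\right) 44 = - \frac{\sqrt{10}}{12} \left(- \frac{43}{204}\right) 44 = \frac{43 \sqrt{10}}{2448} \cdot 44 = \frac{473 \sqrt{10}}{612}$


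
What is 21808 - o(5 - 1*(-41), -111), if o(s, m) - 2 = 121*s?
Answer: 16240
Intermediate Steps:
o(s, m) = 2 + 121*s
21808 - o(5 - 1*(-41), -111) = 21808 - (2 + 121*(5 - 1*(-41))) = 21808 - (2 + 121*(5 + 41)) = 21808 - (2 + 121*46) = 21808 - (2 + 5566) = 21808 - 1*5568 = 21808 - 5568 = 16240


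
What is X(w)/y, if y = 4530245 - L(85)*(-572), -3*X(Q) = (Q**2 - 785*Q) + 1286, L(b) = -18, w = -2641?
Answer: -9049352/13559847 ≈ -0.66736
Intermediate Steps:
X(Q) = -1286/3 - Q**2/3 + 785*Q/3 (X(Q) = -((Q**2 - 785*Q) + 1286)/3 = -(1286 + Q**2 - 785*Q)/3 = -1286/3 - Q**2/3 + 785*Q/3)
y = 4519949 (y = 4530245 - (-18)*(-572) = 4530245 - 1*10296 = 4530245 - 10296 = 4519949)
X(w)/y = (-1286/3 - 1/3*(-2641)**2 + (785/3)*(-2641))/4519949 = (-1286/3 - 1/3*6974881 - 2073185/3)*(1/4519949) = (-1286/3 - 6974881/3 - 2073185/3)*(1/4519949) = -9049352/3*1/4519949 = -9049352/13559847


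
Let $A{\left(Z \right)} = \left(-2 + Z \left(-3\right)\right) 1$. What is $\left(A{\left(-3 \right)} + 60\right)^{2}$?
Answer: $4489$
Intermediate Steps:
$A{\left(Z \right)} = -2 - 3 Z$ ($A{\left(Z \right)} = \left(-2 - 3 Z\right) 1 = -2 - 3 Z$)
$\left(A{\left(-3 \right)} + 60\right)^{2} = \left(\left(-2 - -9\right) + 60\right)^{2} = \left(\left(-2 + 9\right) + 60\right)^{2} = \left(7 + 60\right)^{2} = 67^{2} = 4489$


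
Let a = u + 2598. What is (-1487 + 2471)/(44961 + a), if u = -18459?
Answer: 82/2425 ≈ 0.033814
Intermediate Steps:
a = -15861 (a = -18459 + 2598 = -15861)
(-1487 + 2471)/(44961 + a) = (-1487 + 2471)/(44961 - 15861) = 984/29100 = 984*(1/29100) = 82/2425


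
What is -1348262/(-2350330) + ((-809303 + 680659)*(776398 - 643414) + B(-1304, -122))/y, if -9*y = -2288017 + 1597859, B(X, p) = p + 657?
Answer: -180937737196516387/811049526070 ≈ -2.2309e+5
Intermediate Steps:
B(X, p) = 657 + p
y = 690158/9 (y = -(-2288017 + 1597859)/9 = -⅑*(-690158) = 690158/9 ≈ 76684.)
-1348262/(-2350330) + ((-809303 + 680659)*(776398 - 643414) + B(-1304, -122))/y = -1348262/(-2350330) + ((-809303 + 680659)*(776398 - 643414) + (657 - 122))/(690158/9) = -1348262*(-1/2350330) + (-128644*132984 + 535)*(9/690158) = 674131/1175165 + (-17107593696 + 535)*(9/690158) = 674131/1175165 - 17107593161*9/690158 = 674131/1175165 - 153968338449/690158 = -180937737196516387/811049526070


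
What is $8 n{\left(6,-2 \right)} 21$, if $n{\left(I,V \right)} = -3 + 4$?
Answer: $168$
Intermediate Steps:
$n{\left(I,V \right)} = 1$
$8 n{\left(6,-2 \right)} 21 = 8 \cdot 1 \cdot 21 = 8 \cdot 21 = 168$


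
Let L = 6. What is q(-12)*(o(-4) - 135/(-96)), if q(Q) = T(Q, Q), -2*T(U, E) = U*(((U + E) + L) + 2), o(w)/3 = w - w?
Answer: -135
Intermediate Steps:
o(w) = 0 (o(w) = 3*(w - w) = 3*0 = 0)
T(U, E) = -U*(8 + E + U)/2 (T(U, E) = -U*(((U + E) + 6) + 2)/2 = -U*(((E + U) + 6) + 2)/2 = -U*((6 + E + U) + 2)/2 = -U*(8 + E + U)/2)
q(Q) = -Q*(8 + 2*Q)/2 (q(Q) = -Q*(8 + Q + Q)/2 = -Q*(8 + 2*Q)/2)
q(-12)*(o(-4) - 135/(-96)) = (-1*(-12)*(4 - 12))*(0 - 135/(-96)) = (-1*(-12)*(-8))*(0 - 135*(-1/96)) = -96*(0 + 45/32) = -96*45/32 = -135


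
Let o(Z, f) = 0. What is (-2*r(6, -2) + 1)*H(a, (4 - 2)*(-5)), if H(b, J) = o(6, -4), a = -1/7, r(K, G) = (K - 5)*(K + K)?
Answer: 0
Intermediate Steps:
r(K, G) = 2*K*(-5 + K) (r(K, G) = (-5 + K)*(2*K) = 2*K*(-5 + K))
a = -⅐ (a = -1*⅐ = -⅐ ≈ -0.14286)
H(b, J) = 0
(-2*r(6, -2) + 1)*H(a, (4 - 2)*(-5)) = (-4*6*(-5 + 6) + 1)*0 = (-4*6 + 1)*0 = (-2*12 + 1)*0 = (-24 + 1)*0 = -23*0 = 0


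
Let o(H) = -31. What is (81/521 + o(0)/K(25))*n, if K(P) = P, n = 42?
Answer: -593292/13025 ≈ -45.550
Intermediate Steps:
(81/521 + o(0)/K(25))*n = (81/521 - 31/25)*42 = -14126/13025*42 = -593292/13025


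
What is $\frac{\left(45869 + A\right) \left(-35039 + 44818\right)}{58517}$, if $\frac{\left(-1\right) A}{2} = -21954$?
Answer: $\frac{877929283}{58517} \approx 15003.0$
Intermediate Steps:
$A = 43908$ ($A = \left(-2\right) \left(-21954\right) = 43908$)
$\frac{\left(45869 + A\right) \left(-35039 + 44818\right)}{58517} = \frac{\left(45869 + 43908\right) \left(-35039 + 44818\right)}{58517} = 89777 \cdot 9779 \cdot \frac{1}{58517} = 877929283 \cdot \frac{1}{58517} = \frac{877929283}{58517}$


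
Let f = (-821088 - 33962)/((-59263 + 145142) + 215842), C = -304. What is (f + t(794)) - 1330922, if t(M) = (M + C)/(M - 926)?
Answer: -3786222865891/2844798 ≈ -1.3309e+6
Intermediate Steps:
t(M) = (-304 + M)/(-926 + M) (t(M) = (M - 304)/(M - 926) = (-304 + M)/(-926 + M))
f = -122150/43103 (f = -855050/(85879 + 215842) = -855050/301721 = -855050*1/301721 = -122150/43103 ≈ -2.8339)
(f + t(794)) - 1330922 = (-122150/43103 + (-304 + 794)/(-926 + 794)) - 1330922 = (-122150/43103 + 490/(-132)) - 1330922 = (-122150/43103 - 1/132*490) - 1330922 = (-122150/43103 - 245/66) - 1330922 = -18622135/2844798 - 1330922 = -3786222865891/2844798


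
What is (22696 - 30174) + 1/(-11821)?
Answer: -88397439/11821 ≈ -7478.0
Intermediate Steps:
(22696 - 30174) + 1/(-11821) = -7478 - 1/11821 = -88397439/11821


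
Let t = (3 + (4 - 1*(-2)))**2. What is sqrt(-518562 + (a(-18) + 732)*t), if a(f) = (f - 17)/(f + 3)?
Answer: 21*I*sqrt(1041) ≈ 677.55*I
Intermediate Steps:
a(f) = (-17 + f)/(3 + f)
t = 81 (t = (3 + (4 + 2))**2 = (3 + 6)**2 = 9**2 = 81)
sqrt(-518562 + (a(-18) + 732)*t) = sqrt(-518562 + ((-17 - 18)/(3 - 18) + 732)*81) = sqrt(-518562 + (-35/(-15) + 732)*81) = sqrt(-518562 + (-1/15*(-35) + 732)*81) = sqrt(-518562 + (7/3 + 732)*81) = sqrt(-518562 + (2203/3)*81) = sqrt(-518562 + 59481) = sqrt(-459081) = 21*I*sqrt(1041)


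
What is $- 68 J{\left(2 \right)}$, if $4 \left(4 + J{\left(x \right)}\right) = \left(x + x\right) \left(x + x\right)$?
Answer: $0$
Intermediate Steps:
$J{\left(x \right)} = -4 + x^{2}$ ($J{\left(x \right)} = -4 + \frac{\left(x + x\right) \left(x + x\right)}{4} = -4 + \frac{2 x 2 x}{4} = -4 + \frac{4 x^{2}}{4} = -4 + x^{2}$)
$- 68 J{\left(2 \right)} = - 68 \left(-4 + 2^{2}\right) = - 68 \left(-4 + 4\right) = \left(-68\right) 0 = 0$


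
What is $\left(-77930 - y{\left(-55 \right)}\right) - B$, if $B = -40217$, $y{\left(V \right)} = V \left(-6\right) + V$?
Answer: $-37988$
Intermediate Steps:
$y{\left(V \right)} = - 5 V$ ($y{\left(V \right)} = - 6 V + V = - 5 V$)
$\left(-77930 - y{\left(-55 \right)}\right) - B = \left(-77930 - \left(-5\right) \left(-55\right)\right) - -40217 = \left(-77930 - 275\right) + 40217 = -78205 + 40217 = -37988$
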